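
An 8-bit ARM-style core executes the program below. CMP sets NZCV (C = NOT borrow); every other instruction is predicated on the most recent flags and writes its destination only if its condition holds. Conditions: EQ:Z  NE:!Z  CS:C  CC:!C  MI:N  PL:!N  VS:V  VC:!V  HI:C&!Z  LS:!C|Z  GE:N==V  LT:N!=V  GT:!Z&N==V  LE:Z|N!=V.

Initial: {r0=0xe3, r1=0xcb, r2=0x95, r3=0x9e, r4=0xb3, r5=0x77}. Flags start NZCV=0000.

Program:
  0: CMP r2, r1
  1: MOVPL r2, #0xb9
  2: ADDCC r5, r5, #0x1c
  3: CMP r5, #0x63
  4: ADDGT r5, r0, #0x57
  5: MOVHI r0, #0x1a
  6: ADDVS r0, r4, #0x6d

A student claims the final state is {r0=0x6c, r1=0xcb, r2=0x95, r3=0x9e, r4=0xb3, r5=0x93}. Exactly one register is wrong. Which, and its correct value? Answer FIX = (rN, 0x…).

[0] flags=1000 → (cmp)
[1] flags=1000 PL?F → skip
[2] flags=1000 CC?T → r5=0x93
[3] flags=0011 → (cmp)
[4] flags=0011 GT?F → skip
[5] flags=0011 HI?T → r0=0x1a
[6] flags=0011 VS?T → r0=0x20

FIX = (r0, 0x20)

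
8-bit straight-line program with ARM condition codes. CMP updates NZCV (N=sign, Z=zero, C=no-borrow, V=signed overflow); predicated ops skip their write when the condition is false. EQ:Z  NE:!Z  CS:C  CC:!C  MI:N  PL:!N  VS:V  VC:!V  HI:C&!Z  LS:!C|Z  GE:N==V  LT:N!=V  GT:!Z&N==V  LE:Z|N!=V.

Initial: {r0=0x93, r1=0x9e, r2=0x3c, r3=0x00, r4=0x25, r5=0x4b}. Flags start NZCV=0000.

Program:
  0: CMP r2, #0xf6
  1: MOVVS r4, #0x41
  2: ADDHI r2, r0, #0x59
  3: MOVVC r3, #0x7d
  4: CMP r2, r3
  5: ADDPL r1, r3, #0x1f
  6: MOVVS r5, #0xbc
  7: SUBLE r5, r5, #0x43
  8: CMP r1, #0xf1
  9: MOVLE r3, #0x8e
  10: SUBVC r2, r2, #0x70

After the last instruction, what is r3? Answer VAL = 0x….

0: ✓ CMP  NZCV=0000
1: · MOVVS
2: · ADDHI
3: ✓ MOVVC  r3←0x7d
4: ✓ CMP  NZCV=1000
5: · ADDPL
6: · MOVVS
7: ✓ SUBLE  r5←0x08
8: ✓ CMP  NZCV=1000
9: ✓ MOVLE  r3←0x8e
10: ✓ SUBVC  r2←0xcc

VAL = 0x8e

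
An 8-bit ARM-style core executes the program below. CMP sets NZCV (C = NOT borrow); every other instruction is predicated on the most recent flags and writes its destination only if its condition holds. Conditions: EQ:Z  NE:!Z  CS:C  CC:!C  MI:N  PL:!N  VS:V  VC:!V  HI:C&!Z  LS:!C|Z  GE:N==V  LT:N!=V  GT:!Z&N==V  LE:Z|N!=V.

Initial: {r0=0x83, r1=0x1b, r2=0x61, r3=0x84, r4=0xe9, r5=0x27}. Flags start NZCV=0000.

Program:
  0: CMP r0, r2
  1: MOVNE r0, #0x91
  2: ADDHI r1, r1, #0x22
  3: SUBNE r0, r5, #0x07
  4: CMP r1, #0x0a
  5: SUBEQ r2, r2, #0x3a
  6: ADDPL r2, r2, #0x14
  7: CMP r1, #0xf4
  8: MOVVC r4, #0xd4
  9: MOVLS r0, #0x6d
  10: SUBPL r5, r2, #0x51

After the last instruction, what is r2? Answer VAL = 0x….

[0] flags=0011 → (cmp)
[1] flags=0011 NE?T → r0=0x91
[2] flags=0011 HI?T → r1=0x3d
[3] flags=0011 NE?T → r0=0x20
[4] flags=0010 → (cmp)
[5] flags=0010 EQ?F → skip
[6] flags=0010 PL?T → r2=0x75
[7] flags=0000 → (cmp)
[8] flags=0000 VC?T → r4=0xd4
[9] flags=0000 LS?T → r0=0x6d
[10] flags=0000 PL?T → r5=0x24

VAL = 0x75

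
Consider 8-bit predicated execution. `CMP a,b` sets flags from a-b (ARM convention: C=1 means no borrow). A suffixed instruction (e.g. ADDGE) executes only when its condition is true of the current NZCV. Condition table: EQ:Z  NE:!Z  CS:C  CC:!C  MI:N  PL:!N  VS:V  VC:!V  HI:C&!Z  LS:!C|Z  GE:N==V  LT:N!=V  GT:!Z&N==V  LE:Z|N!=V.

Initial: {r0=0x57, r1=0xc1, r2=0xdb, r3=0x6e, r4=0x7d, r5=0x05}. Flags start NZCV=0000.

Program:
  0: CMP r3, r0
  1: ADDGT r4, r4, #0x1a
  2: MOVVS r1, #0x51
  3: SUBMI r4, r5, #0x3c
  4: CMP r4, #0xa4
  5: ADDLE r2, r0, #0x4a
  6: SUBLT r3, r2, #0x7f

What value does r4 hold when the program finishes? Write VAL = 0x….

[0] flags=0010 → (cmp)
[1] flags=0010 GT?T → r4=0x97
[2] flags=0010 VS?F → skip
[3] flags=0010 MI?F → skip
[4] flags=1000 → (cmp)
[5] flags=1000 LE?T → r2=0xa1
[6] flags=1000 LT?T → r3=0x22

VAL = 0x97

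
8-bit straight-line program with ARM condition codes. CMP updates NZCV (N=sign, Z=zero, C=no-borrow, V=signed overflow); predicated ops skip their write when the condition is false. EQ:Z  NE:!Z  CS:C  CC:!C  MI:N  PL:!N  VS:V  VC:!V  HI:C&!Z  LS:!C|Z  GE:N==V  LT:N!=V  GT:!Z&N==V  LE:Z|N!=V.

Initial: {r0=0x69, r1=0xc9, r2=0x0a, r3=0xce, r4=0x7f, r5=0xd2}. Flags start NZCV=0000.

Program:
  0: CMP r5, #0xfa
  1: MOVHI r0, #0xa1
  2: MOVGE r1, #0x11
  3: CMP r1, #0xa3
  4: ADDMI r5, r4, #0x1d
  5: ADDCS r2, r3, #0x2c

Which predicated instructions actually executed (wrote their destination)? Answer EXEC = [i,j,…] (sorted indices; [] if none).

[0] flags=1000 → (cmp)
[1] flags=1000 HI?F → skip
[2] flags=1000 GE?F → skip
[3] flags=0010 → (cmp)
[4] flags=0010 MI?F → skip
[5] flags=0010 CS?T → r2=0xfa

EXEC = [5]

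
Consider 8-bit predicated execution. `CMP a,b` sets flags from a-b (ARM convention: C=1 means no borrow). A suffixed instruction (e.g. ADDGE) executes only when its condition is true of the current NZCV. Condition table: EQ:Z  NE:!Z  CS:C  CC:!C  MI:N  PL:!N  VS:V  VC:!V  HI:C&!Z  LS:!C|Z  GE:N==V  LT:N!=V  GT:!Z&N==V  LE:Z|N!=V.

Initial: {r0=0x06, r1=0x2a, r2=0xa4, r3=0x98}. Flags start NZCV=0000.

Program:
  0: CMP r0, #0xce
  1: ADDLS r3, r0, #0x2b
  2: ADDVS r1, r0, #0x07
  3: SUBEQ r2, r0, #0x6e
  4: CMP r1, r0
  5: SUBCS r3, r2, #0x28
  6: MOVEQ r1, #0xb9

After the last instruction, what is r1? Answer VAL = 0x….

VAL = 0x2a

[0] flags=0000 → (cmp)
[1] flags=0000 LS?T → r3=0x31
[2] flags=0000 VS?F → skip
[3] flags=0000 EQ?F → skip
[4] flags=0010 → (cmp)
[5] flags=0010 CS?T → r3=0x7c
[6] flags=0010 EQ?F → skip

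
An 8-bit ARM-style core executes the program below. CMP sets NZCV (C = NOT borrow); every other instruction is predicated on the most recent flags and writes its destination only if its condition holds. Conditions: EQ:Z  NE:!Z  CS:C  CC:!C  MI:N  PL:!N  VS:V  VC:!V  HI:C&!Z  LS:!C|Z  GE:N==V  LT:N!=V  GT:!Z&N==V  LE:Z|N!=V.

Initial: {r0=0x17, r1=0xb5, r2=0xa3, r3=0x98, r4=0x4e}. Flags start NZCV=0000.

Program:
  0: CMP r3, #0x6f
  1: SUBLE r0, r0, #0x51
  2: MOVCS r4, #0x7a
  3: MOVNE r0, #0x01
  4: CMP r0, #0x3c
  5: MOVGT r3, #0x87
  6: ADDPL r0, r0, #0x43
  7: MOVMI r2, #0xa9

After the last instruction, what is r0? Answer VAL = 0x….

VAL = 0x01

[0] flags=0011 → (cmp)
[1] flags=0011 LE?T → r0=0xc6
[2] flags=0011 CS?T → r4=0x7a
[3] flags=0011 NE?T → r0=0x01
[4] flags=1000 → (cmp)
[5] flags=1000 GT?F → skip
[6] flags=1000 PL?F → skip
[7] flags=1000 MI?T → r2=0xa9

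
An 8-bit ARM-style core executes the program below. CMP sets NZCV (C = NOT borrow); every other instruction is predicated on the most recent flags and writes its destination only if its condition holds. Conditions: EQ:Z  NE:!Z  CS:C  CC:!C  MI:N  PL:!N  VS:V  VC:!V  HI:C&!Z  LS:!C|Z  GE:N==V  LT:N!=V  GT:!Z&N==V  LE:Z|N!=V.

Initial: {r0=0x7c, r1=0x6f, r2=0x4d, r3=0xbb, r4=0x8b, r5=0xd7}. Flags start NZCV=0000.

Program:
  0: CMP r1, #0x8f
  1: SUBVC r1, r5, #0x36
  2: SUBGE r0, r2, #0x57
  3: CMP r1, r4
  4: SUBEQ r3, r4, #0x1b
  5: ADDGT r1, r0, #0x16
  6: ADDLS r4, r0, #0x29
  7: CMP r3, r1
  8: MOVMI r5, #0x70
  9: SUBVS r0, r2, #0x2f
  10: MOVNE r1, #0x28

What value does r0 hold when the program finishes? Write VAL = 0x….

0: ✓ CMP  NZCV=1001
1: · SUBVC
2: ✓ SUBGE  r0←0xf6
3: ✓ CMP  NZCV=1001
4: · SUBEQ
5: ✓ ADDGT  r1←0x0c
6: ✓ ADDLS  r4←0x1f
7: ✓ CMP  NZCV=1010
8: ✓ MOVMI  r5←0x70
9: · SUBVS
10: ✓ MOVNE  r1←0x28

VAL = 0xf6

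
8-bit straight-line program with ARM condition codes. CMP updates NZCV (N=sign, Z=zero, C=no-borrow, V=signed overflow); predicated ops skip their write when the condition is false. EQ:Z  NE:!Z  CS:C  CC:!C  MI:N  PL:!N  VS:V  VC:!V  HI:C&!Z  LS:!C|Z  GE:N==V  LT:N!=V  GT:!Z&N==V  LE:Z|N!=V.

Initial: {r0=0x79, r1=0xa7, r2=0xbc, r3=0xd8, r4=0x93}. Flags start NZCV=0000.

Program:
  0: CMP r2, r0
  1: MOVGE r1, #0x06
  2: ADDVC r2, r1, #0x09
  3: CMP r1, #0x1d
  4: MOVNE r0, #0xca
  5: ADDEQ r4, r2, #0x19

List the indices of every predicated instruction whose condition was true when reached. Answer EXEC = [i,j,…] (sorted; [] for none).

0: ✓ CMP  NZCV=0011
1: · MOVGE
2: · ADDVC
3: ✓ CMP  NZCV=1010
4: ✓ MOVNE  r0←0xca
5: · ADDEQ

EXEC = [4]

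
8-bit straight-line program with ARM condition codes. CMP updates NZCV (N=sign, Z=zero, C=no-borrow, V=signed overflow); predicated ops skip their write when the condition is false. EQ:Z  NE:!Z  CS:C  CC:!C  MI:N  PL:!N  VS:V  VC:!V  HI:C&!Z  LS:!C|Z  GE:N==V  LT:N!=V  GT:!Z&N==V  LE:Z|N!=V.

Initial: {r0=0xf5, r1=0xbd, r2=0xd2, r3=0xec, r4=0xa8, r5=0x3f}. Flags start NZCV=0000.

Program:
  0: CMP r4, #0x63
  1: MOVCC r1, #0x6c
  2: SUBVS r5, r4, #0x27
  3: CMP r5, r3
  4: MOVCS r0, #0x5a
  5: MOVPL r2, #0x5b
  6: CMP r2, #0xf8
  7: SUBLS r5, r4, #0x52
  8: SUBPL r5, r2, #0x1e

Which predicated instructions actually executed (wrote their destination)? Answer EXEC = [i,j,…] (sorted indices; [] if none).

0: ✓ CMP  NZCV=0011
1: · MOVCC
2: ✓ SUBVS  r5←0x81
3: ✓ CMP  NZCV=1000
4: · MOVCS
5: · MOVPL
6: ✓ CMP  NZCV=1000
7: ✓ SUBLS  r5←0x56
8: · SUBPL

EXEC = [2,7]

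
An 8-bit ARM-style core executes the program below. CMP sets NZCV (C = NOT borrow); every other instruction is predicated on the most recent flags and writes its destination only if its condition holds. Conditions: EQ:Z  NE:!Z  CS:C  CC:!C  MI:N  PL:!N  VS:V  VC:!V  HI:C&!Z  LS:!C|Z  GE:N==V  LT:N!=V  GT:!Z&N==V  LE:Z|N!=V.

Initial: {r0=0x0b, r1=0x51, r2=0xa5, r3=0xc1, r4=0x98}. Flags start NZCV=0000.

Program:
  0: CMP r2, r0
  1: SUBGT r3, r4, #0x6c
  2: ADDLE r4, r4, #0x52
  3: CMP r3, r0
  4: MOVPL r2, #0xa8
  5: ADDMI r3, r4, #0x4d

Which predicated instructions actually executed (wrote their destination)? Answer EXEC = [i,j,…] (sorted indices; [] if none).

[0] flags=1010 → (cmp)
[1] flags=1010 GT?F → skip
[2] flags=1010 LE?T → r4=0xea
[3] flags=1010 → (cmp)
[4] flags=1010 PL?F → skip
[5] flags=1010 MI?T → r3=0x37

EXEC = [2,5]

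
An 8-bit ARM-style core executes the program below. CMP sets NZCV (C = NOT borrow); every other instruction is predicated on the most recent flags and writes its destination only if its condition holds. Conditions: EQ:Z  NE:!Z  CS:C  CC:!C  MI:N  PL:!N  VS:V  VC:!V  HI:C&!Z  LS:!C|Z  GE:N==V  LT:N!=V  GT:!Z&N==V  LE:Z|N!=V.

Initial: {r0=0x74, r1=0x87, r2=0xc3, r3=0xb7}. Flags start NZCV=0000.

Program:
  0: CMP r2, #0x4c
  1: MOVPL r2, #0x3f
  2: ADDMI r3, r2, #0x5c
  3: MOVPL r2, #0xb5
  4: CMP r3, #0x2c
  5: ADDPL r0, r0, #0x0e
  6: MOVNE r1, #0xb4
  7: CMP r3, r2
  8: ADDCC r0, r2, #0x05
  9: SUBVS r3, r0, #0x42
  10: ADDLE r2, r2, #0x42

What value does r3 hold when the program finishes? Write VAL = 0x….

0: ✓ CMP  NZCV=0011
1: ✓ MOVPL  r2←0x3f
2: · ADDMI
3: ✓ MOVPL  r2←0xb5
4: ✓ CMP  NZCV=1010
5: · ADDPL
6: ✓ MOVNE  r1←0xb4
7: ✓ CMP  NZCV=0010
8: · ADDCC
9: · SUBVS
10: · ADDLE

VAL = 0xb7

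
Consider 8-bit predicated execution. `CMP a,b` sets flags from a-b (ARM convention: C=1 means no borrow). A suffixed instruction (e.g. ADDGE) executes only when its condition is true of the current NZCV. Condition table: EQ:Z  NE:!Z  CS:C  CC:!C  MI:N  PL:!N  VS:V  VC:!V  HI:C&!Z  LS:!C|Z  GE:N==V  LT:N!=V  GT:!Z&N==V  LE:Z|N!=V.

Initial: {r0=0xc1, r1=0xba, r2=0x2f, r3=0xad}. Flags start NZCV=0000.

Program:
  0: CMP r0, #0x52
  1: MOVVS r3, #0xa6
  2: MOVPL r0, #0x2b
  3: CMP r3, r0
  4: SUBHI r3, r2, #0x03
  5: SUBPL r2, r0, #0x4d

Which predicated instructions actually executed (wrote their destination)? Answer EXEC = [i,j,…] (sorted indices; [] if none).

EXEC = [1,2,4,5]

0: ✓ CMP  NZCV=0011
1: ✓ MOVVS  r3←0xa6
2: ✓ MOVPL  r0←0x2b
3: ✓ CMP  NZCV=0011
4: ✓ SUBHI  r3←0x2c
5: ✓ SUBPL  r2←0xde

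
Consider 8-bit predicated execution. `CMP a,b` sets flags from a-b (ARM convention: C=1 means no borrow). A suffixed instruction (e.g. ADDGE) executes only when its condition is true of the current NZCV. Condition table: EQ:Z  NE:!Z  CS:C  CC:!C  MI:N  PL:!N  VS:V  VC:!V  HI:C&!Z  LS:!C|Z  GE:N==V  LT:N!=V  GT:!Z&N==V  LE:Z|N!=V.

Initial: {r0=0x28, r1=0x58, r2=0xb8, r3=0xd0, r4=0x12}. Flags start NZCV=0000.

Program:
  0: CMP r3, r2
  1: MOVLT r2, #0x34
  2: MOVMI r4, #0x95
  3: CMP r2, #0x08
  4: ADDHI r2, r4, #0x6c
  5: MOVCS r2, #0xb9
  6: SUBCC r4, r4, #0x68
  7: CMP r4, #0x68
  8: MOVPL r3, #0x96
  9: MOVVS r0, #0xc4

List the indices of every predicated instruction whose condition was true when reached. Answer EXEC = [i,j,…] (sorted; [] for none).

EXEC = [4,5]

0: ✓ CMP  NZCV=0010
1: · MOVLT
2: · MOVMI
3: ✓ CMP  NZCV=1010
4: ✓ ADDHI  r2←0x7e
5: ✓ MOVCS  r2←0xb9
6: · SUBCC
7: ✓ CMP  NZCV=1000
8: · MOVPL
9: · MOVVS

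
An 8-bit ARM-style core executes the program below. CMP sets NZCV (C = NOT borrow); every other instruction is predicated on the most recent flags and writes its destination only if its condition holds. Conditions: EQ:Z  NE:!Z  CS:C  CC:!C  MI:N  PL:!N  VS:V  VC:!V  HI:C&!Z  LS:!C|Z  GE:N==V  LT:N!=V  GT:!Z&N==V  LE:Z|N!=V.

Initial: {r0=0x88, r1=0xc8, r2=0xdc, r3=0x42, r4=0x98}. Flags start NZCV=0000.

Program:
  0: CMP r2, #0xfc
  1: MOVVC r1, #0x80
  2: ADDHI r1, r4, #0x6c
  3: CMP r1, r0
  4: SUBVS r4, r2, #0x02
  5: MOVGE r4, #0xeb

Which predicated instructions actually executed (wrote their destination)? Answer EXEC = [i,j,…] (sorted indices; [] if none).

0: ✓ CMP  NZCV=1000
1: ✓ MOVVC  r1←0x80
2: · ADDHI
3: ✓ CMP  NZCV=1000
4: · SUBVS
5: · MOVGE

EXEC = [1]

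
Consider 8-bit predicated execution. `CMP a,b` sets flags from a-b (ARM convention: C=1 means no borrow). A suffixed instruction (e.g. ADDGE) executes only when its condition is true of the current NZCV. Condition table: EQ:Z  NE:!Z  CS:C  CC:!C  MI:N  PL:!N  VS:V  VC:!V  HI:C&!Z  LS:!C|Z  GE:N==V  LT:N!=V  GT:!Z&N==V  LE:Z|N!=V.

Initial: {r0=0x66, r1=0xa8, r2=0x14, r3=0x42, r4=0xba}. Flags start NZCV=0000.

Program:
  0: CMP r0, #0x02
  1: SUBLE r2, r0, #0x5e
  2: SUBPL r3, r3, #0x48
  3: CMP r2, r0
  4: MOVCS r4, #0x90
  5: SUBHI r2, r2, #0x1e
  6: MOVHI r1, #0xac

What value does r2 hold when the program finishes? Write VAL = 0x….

VAL = 0x14

0: ✓ CMP  NZCV=0010
1: · SUBLE
2: ✓ SUBPL  r3←0xfa
3: ✓ CMP  NZCV=1000
4: · MOVCS
5: · SUBHI
6: · MOVHI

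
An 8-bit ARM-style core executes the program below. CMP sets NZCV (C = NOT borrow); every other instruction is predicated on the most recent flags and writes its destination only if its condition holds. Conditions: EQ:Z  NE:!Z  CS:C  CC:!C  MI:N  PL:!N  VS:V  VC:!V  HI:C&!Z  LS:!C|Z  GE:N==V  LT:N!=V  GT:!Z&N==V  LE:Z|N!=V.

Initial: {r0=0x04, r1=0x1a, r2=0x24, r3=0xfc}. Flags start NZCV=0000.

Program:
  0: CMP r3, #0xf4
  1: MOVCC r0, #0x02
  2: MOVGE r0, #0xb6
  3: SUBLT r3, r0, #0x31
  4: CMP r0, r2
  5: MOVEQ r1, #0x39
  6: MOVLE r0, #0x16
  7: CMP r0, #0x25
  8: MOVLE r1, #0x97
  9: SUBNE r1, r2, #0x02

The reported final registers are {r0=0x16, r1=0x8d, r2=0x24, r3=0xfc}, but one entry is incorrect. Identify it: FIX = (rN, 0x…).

FIX = (r1, 0x22)

0: ✓ CMP  NZCV=0010
1: · MOVCC
2: ✓ MOVGE  r0←0xb6
3: · SUBLT
4: ✓ CMP  NZCV=1010
5: · MOVEQ
6: ✓ MOVLE  r0←0x16
7: ✓ CMP  NZCV=1000
8: ✓ MOVLE  r1←0x97
9: ✓ SUBNE  r1←0x22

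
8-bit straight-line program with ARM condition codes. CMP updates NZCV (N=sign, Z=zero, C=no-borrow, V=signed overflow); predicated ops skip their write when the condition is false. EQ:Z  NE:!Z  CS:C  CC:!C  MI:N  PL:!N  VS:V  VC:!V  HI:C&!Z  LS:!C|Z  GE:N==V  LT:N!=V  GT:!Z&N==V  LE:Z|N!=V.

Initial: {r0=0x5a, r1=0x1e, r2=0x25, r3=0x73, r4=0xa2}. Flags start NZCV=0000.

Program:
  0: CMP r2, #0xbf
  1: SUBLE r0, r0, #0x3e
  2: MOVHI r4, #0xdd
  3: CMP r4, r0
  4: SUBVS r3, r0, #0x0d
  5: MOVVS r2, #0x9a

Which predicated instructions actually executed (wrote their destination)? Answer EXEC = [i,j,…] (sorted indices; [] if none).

EXEC = [4,5]

0: ✓ CMP  NZCV=0000
1: · SUBLE
2: · MOVHI
3: ✓ CMP  NZCV=0011
4: ✓ SUBVS  r3←0x4d
5: ✓ MOVVS  r2←0x9a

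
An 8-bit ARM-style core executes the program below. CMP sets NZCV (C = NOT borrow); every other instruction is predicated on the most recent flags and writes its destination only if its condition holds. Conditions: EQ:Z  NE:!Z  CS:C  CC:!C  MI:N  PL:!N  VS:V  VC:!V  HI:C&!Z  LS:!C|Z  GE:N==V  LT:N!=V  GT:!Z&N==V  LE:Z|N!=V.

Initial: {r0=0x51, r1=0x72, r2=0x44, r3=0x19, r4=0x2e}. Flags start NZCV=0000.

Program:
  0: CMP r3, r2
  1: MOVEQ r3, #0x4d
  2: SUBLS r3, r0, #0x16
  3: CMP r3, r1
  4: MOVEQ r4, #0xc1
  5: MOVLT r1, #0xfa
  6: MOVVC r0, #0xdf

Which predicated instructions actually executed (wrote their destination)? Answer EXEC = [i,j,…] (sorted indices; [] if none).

EXEC = [2,5,6]

[0] flags=1000 → (cmp)
[1] flags=1000 EQ?F → skip
[2] flags=1000 LS?T → r3=0x3b
[3] flags=1000 → (cmp)
[4] flags=1000 EQ?F → skip
[5] flags=1000 LT?T → r1=0xfa
[6] flags=1000 VC?T → r0=0xdf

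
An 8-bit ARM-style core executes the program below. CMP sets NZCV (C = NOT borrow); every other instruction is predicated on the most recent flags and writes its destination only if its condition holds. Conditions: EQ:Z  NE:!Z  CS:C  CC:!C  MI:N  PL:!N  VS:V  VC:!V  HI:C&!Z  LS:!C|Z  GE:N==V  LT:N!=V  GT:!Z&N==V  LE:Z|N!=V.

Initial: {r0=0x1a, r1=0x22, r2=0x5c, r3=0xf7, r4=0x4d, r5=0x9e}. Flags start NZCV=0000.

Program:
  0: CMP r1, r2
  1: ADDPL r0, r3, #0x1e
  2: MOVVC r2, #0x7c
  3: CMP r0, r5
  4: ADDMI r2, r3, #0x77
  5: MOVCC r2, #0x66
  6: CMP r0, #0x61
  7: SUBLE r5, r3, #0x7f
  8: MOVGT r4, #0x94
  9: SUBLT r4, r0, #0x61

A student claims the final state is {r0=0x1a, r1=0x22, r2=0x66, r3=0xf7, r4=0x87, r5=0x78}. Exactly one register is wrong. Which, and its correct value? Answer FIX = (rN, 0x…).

FIX = (r4, 0xb9)

0: ✓ CMP  NZCV=1000
1: · ADDPL
2: ✓ MOVVC  r2←0x7c
3: ✓ CMP  NZCV=0000
4: · ADDMI
5: ✓ MOVCC  r2←0x66
6: ✓ CMP  NZCV=1000
7: ✓ SUBLE  r5←0x78
8: · MOVGT
9: ✓ SUBLT  r4←0xb9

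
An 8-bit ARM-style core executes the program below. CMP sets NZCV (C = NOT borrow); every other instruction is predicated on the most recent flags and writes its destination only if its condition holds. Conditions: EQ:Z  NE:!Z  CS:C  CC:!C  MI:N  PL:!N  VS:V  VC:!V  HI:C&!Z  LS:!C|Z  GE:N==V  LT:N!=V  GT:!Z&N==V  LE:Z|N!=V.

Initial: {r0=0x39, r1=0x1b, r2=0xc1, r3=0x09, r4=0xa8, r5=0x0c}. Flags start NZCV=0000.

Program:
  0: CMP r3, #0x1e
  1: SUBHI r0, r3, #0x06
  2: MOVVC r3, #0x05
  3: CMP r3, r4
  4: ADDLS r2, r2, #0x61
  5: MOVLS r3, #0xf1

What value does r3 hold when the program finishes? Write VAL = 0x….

VAL = 0xf1

[0] flags=1000 → (cmp)
[1] flags=1000 HI?F → skip
[2] flags=1000 VC?T → r3=0x05
[3] flags=0000 → (cmp)
[4] flags=0000 LS?T → r2=0x22
[5] flags=0000 LS?T → r3=0xf1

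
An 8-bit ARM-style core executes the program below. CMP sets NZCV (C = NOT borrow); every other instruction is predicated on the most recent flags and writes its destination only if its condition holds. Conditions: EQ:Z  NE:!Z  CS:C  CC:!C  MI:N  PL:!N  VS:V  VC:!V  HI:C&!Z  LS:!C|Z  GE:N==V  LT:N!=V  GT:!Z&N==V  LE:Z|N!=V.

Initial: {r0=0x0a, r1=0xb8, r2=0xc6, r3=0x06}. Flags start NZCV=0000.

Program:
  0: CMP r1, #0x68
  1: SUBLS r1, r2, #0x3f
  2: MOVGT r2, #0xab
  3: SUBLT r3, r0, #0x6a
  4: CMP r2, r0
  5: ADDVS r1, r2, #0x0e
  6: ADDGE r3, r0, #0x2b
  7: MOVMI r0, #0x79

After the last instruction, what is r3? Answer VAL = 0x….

0: ✓ CMP  NZCV=0011
1: · SUBLS
2: · MOVGT
3: ✓ SUBLT  r3←0xa0
4: ✓ CMP  NZCV=1010
5: · ADDVS
6: · ADDGE
7: ✓ MOVMI  r0←0x79

VAL = 0xa0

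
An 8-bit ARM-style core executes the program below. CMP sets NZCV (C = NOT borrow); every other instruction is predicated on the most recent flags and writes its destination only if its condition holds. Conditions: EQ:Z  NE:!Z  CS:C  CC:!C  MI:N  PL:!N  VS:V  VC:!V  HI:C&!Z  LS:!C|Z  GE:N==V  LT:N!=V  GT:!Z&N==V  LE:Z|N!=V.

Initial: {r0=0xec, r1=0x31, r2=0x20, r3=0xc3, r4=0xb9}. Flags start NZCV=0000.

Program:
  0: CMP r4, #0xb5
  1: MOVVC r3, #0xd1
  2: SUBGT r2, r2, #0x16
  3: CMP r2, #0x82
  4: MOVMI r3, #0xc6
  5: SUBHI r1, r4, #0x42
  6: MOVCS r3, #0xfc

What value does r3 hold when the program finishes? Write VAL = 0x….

0: ✓ CMP  NZCV=0010
1: ✓ MOVVC  r3←0xd1
2: ✓ SUBGT  r2←0x0a
3: ✓ CMP  NZCV=1001
4: ✓ MOVMI  r3←0xc6
5: · SUBHI
6: · MOVCS

VAL = 0xc6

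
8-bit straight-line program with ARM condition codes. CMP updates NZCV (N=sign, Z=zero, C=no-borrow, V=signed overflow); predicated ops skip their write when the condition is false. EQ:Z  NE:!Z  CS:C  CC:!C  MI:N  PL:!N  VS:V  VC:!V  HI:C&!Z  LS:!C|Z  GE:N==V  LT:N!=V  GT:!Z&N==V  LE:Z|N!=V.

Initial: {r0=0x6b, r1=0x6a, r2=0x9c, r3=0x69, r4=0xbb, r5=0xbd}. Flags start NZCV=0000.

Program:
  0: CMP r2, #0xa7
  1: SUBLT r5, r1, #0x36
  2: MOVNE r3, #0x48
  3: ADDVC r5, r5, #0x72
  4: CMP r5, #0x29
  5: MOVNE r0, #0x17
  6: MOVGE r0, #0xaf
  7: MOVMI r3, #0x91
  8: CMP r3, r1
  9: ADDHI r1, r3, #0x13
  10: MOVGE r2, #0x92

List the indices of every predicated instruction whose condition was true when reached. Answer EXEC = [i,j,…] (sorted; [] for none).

EXEC = [1,2,3,5]

[0] flags=1000 → (cmp)
[1] flags=1000 LT?T → r5=0x34
[2] flags=1000 NE?T → r3=0x48
[3] flags=1000 VC?T → r5=0xa6
[4] flags=0011 → (cmp)
[5] flags=0011 NE?T → r0=0x17
[6] flags=0011 GE?F → skip
[7] flags=0011 MI?F → skip
[8] flags=1000 → (cmp)
[9] flags=1000 HI?F → skip
[10] flags=1000 GE?F → skip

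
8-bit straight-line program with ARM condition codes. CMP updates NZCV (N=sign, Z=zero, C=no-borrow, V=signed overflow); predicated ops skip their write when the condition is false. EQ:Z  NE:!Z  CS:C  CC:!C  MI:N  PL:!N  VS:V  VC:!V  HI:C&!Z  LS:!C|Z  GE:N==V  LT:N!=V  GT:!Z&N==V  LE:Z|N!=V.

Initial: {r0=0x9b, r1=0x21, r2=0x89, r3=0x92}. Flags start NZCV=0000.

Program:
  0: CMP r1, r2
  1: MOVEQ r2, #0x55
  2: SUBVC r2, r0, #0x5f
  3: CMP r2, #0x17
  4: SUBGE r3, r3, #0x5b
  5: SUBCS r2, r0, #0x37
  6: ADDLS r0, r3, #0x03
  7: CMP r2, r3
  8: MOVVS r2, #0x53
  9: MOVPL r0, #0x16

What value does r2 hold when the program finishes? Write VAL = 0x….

[0] flags=1001 → (cmp)
[1] flags=1001 EQ?F → skip
[2] flags=1001 VC?F → skip
[3] flags=0011 → (cmp)
[4] flags=0011 GE?F → skip
[5] flags=0011 CS?T → r2=0x64
[6] flags=0011 LS?F → skip
[7] flags=1001 → (cmp)
[8] flags=1001 VS?T → r2=0x53
[9] flags=1001 PL?F → skip

VAL = 0x53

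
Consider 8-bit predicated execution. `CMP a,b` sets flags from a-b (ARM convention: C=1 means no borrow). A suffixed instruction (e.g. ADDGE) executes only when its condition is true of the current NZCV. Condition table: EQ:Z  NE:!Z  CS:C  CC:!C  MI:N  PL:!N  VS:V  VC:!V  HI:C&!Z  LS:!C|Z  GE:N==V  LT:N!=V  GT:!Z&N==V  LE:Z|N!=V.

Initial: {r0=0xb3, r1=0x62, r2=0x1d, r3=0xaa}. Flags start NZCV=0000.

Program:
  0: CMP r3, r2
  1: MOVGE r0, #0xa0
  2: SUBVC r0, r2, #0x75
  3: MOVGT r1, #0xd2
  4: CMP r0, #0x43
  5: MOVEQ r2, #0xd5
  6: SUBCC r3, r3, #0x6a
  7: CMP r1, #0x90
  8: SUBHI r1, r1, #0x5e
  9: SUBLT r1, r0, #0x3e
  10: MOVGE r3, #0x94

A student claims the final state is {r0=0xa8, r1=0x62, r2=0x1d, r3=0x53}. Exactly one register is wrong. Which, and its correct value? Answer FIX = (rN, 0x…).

0: ✓ CMP  NZCV=1010
1: · MOVGE
2: ✓ SUBVC  r0←0xa8
3: · MOVGT
4: ✓ CMP  NZCV=0011
5: · MOVEQ
6: · SUBCC
7: ✓ CMP  NZCV=1001
8: · SUBHI
9: · SUBLT
10: ✓ MOVGE  r3←0x94

FIX = (r3, 0x94)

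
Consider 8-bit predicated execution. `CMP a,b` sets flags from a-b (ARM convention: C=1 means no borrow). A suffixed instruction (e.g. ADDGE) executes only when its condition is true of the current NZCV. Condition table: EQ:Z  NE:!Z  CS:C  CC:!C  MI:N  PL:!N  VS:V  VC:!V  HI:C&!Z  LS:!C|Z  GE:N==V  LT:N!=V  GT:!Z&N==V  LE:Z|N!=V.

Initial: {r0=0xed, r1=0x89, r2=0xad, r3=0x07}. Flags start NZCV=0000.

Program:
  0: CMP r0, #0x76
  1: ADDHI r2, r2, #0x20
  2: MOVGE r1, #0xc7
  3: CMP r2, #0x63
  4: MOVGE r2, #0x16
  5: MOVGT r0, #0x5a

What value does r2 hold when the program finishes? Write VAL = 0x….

VAL = 0xcd

0: ✓ CMP  NZCV=0011
1: ✓ ADDHI  r2←0xcd
2: · MOVGE
3: ✓ CMP  NZCV=0011
4: · MOVGE
5: · MOVGT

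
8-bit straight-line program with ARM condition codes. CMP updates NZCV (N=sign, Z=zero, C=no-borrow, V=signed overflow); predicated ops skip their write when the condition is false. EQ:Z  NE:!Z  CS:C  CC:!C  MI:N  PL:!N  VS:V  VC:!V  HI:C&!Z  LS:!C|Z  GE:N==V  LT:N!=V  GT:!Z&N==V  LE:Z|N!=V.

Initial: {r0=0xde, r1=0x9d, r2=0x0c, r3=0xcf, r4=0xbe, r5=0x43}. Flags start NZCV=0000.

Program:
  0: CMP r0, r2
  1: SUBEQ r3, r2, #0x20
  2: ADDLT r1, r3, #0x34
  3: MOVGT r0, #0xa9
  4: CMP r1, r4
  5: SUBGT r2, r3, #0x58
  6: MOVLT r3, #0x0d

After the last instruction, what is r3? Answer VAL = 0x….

0: ✓ CMP  NZCV=1010
1: · SUBEQ
2: ✓ ADDLT  r1←0x03
3: · MOVGT
4: ✓ CMP  NZCV=0000
5: ✓ SUBGT  r2←0x77
6: · MOVLT

VAL = 0xcf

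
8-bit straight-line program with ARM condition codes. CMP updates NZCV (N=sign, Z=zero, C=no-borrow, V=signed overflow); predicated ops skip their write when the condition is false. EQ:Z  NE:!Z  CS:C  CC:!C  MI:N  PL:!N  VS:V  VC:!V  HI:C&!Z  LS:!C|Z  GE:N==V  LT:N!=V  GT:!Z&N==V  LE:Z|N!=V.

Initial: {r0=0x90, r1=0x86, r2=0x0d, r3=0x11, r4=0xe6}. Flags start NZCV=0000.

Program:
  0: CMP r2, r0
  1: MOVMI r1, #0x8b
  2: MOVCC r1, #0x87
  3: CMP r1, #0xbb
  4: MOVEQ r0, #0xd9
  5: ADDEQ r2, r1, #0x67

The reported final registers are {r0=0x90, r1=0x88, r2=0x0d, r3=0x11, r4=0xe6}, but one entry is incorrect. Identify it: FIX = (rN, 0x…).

FIX = (r1, 0x87)

0: ✓ CMP  NZCV=0000
1: · MOVMI
2: ✓ MOVCC  r1←0x87
3: ✓ CMP  NZCV=1000
4: · MOVEQ
5: · ADDEQ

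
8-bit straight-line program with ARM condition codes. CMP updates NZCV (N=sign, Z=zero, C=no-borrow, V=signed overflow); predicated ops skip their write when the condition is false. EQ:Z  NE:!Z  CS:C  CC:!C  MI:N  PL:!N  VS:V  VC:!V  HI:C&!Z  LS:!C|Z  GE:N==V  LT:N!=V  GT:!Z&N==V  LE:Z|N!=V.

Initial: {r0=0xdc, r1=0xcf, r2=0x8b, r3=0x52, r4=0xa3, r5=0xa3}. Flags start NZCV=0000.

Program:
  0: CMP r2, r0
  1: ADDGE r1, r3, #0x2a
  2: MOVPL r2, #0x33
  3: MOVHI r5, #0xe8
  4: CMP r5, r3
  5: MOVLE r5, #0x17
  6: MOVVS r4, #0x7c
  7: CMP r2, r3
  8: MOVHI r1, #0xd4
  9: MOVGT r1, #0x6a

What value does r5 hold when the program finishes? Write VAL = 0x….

0: ✓ CMP  NZCV=1000
1: · ADDGE
2: · MOVPL
3: · MOVHI
4: ✓ CMP  NZCV=0011
5: ✓ MOVLE  r5←0x17
6: ✓ MOVVS  r4←0x7c
7: ✓ CMP  NZCV=0011
8: ✓ MOVHI  r1←0xd4
9: · MOVGT

VAL = 0x17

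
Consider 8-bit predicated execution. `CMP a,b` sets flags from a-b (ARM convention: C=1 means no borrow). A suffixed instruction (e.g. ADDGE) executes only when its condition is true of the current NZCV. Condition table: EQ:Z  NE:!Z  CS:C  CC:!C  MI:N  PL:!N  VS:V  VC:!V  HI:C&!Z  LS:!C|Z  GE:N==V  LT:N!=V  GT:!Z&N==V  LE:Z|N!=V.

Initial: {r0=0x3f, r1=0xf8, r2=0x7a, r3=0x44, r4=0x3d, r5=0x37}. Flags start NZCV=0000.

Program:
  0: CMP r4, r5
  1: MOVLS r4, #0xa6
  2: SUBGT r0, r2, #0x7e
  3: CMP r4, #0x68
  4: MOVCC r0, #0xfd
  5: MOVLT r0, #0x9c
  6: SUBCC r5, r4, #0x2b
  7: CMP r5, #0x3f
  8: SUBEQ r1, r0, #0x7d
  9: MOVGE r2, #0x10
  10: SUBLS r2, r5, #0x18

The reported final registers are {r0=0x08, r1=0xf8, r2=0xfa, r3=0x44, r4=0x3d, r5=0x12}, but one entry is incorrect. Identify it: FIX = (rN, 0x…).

[0] flags=0010 → (cmp)
[1] flags=0010 LS?F → skip
[2] flags=0010 GT?T → r0=0xfc
[3] flags=1000 → (cmp)
[4] flags=1000 CC?T → r0=0xfd
[5] flags=1000 LT?T → r0=0x9c
[6] flags=1000 CC?T → r5=0x12
[7] flags=1000 → (cmp)
[8] flags=1000 EQ?F → skip
[9] flags=1000 GE?F → skip
[10] flags=1000 LS?T → r2=0xfa

FIX = (r0, 0x9c)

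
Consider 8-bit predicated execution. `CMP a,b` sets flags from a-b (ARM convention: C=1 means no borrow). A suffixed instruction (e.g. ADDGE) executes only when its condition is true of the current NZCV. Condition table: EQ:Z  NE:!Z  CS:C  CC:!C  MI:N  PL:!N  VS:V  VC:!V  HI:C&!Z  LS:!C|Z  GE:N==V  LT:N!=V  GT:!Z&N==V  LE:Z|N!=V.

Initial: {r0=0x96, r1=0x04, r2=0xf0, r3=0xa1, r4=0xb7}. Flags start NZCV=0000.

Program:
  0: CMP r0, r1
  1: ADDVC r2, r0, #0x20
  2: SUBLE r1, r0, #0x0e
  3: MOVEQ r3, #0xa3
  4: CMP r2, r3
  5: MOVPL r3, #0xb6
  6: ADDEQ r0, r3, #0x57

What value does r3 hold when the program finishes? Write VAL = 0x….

VAL = 0xb6

0: ✓ CMP  NZCV=1010
1: ✓ ADDVC  r2←0xb6
2: ✓ SUBLE  r1←0x88
3: · MOVEQ
4: ✓ CMP  NZCV=0010
5: ✓ MOVPL  r3←0xb6
6: · ADDEQ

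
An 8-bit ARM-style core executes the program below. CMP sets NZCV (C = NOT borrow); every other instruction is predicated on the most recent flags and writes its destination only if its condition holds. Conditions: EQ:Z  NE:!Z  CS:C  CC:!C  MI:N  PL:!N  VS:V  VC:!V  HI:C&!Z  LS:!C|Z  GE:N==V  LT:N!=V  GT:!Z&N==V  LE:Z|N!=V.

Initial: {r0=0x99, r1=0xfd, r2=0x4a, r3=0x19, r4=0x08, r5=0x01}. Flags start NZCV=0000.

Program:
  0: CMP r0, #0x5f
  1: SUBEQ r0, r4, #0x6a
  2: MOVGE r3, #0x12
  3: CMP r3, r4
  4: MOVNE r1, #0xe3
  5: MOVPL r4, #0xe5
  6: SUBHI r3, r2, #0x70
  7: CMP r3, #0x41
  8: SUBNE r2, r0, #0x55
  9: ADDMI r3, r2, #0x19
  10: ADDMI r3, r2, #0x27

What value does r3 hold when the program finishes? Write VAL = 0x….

[0] flags=0011 → (cmp)
[1] flags=0011 EQ?F → skip
[2] flags=0011 GE?F → skip
[3] flags=0010 → (cmp)
[4] flags=0010 NE?T → r1=0xe3
[5] flags=0010 PL?T → r4=0xe5
[6] flags=0010 HI?T → r3=0xda
[7] flags=1010 → (cmp)
[8] flags=1010 NE?T → r2=0x44
[9] flags=1010 MI?T → r3=0x5d
[10] flags=1010 MI?T → r3=0x6b

VAL = 0x6b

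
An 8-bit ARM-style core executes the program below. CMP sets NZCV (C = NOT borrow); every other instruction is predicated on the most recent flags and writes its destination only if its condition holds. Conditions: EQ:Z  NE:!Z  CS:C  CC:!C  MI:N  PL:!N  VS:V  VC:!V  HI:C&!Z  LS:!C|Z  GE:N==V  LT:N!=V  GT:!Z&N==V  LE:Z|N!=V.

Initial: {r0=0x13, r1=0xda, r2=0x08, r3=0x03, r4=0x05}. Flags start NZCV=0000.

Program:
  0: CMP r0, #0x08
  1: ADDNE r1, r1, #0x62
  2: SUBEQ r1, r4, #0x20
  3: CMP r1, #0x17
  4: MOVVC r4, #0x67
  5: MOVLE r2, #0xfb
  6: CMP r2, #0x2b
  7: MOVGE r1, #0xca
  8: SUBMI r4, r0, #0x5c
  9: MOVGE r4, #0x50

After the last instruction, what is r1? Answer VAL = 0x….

VAL = 0x3c

0: ✓ CMP  NZCV=0010
1: ✓ ADDNE  r1←0x3c
2: · SUBEQ
3: ✓ CMP  NZCV=0010
4: ✓ MOVVC  r4←0x67
5: · MOVLE
6: ✓ CMP  NZCV=1000
7: · MOVGE
8: ✓ SUBMI  r4←0xb7
9: · MOVGE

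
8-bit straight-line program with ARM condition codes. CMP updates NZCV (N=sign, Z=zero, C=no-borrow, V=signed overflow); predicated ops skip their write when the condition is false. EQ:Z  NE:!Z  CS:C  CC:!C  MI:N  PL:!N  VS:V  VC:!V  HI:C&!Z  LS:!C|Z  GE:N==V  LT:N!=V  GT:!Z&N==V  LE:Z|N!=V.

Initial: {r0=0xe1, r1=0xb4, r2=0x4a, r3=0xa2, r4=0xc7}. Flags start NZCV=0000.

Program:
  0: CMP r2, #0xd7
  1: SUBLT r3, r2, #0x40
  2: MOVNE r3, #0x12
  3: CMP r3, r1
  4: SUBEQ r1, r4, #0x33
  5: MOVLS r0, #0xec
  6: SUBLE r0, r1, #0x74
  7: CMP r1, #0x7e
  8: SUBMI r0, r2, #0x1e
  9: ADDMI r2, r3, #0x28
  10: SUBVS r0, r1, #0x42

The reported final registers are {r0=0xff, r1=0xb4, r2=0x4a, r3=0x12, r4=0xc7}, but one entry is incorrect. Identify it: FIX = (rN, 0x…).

FIX = (r0, 0x72)

[0] flags=0000 → (cmp)
[1] flags=0000 LT?F → skip
[2] flags=0000 NE?T → r3=0x12
[3] flags=0000 → (cmp)
[4] flags=0000 EQ?F → skip
[5] flags=0000 LS?T → r0=0xec
[6] flags=0000 LE?F → skip
[7] flags=0011 → (cmp)
[8] flags=0011 MI?F → skip
[9] flags=0011 MI?F → skip
[10] flags=0011 VS?T → r0=0x72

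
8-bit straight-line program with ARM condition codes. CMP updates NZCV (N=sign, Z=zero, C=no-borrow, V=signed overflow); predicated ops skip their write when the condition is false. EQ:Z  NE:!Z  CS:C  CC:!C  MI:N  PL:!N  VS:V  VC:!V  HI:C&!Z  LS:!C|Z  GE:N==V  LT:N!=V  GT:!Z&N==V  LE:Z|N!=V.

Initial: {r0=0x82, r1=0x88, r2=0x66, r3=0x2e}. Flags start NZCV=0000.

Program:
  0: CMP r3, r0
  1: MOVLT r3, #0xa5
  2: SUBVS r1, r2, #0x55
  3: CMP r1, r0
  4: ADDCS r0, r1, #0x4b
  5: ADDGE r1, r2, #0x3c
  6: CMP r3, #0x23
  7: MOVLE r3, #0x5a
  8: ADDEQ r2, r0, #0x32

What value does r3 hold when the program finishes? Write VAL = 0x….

VAL = 0x2e

[0] flags=1001 → (cmp)
[1] flags=1001 LT?F → skip
[2] flags=1001 VS?T → r1=0x11
[3] flags=1001 → (cmp)
[4] flags=1001 CS?F → skip
[5] flags=1001 GE?T → r1=0xa2
[6] flags=0010 → (cmp)
[7] flags=0010 LE?F → skip
[8] flags=0010 EQ?F → skip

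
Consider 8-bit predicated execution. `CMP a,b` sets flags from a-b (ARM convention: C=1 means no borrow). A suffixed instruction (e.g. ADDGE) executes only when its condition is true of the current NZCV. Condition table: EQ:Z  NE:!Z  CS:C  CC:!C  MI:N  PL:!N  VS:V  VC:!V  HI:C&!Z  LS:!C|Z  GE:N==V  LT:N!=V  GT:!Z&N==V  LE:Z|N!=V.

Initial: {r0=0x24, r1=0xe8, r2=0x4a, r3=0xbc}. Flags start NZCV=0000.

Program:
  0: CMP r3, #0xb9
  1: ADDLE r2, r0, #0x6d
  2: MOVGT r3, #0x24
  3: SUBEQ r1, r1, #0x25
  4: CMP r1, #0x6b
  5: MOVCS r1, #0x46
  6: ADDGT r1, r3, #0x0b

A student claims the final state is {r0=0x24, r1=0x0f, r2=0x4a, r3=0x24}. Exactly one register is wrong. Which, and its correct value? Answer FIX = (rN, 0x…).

FIX = (r1, 0x46)

0: ✓ CMP  NZCV=0010
1: · ADDLE
2: ✓ MOVGT  r3←0x24
3: · SUBEQ
4: ✓ CMP  NZCV=0011
5: ✓ MOVCS  r1←0x46
6: · ADDGT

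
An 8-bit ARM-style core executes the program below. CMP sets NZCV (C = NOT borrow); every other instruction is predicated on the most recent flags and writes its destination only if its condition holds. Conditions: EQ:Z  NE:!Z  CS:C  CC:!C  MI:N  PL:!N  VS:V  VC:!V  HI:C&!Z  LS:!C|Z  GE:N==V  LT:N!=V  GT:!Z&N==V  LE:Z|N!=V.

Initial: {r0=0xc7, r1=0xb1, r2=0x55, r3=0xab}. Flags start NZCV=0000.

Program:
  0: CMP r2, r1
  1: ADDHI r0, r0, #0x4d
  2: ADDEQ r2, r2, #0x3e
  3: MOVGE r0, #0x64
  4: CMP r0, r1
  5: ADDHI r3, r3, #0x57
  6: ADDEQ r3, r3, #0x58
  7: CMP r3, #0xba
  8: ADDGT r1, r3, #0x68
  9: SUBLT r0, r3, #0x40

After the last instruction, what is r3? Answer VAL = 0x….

VAL = 0xab

0: ✓ CMP  NZCV=1001
1: · ADDHI
2: · ADDEQ
3: ✓ MOVGE  r0←0x64
4: ✓ CMP  NZCV=1001
5: · ADDHI
6: · ADDEQ
7: ✓ CMP  NZCV=1000
8: · ADDGT
9: ✓ SUBLT  r0←0x6b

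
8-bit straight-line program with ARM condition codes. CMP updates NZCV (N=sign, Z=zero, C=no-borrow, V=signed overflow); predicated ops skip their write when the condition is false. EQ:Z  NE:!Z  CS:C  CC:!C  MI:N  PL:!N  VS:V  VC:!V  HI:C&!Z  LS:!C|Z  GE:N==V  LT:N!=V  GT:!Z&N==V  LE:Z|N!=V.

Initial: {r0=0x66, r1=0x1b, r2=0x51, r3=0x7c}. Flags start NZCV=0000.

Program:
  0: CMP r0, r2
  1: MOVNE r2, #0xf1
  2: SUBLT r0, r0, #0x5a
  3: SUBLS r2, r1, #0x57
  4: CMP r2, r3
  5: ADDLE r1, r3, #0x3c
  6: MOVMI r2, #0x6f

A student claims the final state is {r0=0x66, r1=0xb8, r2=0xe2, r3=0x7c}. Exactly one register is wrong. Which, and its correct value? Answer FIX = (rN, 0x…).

FIX = (r2, 0xf1)

0: ✓ CMP  NZCV=0010
1: ✓ MOVNE  r2←0xf1
2: · SUBLT
3: · SUBLS
4: ✓ CMP  NZCV=0011
5: ✓ ADDLE  r1←0xb8
6: · MOVMI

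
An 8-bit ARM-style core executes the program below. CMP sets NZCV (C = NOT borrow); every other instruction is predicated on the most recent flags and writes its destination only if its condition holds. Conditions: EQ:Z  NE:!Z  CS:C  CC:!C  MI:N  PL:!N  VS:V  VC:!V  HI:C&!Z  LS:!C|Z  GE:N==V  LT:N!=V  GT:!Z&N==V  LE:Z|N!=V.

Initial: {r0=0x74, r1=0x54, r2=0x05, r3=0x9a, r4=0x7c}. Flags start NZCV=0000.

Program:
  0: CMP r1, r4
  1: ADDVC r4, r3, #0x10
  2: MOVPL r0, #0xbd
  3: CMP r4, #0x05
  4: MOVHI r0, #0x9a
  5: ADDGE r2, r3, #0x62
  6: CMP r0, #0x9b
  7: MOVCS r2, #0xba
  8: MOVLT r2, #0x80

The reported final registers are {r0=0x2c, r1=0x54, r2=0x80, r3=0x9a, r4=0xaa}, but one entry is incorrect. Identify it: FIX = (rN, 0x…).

0: ✓ CMP  NZCV=1000
1: ✓ ADDVC  r4←0xaa
2: · MOVPL
3: ✓ CMP  NZCV=1010
4: ✓ MOVHI  r0←0x9a
5: · ADDGE
6: ✓ CMP  NZCV=1000
7: · MOVCS
8: ✓ MOVLT  r2←0x80

FIX = (r0, 0x9a)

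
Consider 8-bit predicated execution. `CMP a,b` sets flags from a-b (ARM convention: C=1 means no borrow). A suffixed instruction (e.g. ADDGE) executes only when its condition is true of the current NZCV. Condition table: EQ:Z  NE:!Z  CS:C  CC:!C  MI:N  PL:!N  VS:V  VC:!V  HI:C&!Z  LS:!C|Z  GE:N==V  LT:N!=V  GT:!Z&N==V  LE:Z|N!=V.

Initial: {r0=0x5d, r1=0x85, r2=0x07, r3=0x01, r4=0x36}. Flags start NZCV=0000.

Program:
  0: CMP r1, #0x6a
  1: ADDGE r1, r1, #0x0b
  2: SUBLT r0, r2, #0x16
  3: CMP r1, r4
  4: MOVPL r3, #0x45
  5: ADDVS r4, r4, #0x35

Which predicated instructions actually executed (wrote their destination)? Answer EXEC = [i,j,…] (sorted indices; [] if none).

[0] flags=0011 → (cmp)
[1] flags=0011 GE?F → skip
[2] flags=0011 LT?T → r0=0xf1
[3] flags=0011 → (cmp)
[4] flags=0011 PL?T → r3=0x45
[5] flags=0011 VS?T → r4=0x6b

EXEC = [2,4,5]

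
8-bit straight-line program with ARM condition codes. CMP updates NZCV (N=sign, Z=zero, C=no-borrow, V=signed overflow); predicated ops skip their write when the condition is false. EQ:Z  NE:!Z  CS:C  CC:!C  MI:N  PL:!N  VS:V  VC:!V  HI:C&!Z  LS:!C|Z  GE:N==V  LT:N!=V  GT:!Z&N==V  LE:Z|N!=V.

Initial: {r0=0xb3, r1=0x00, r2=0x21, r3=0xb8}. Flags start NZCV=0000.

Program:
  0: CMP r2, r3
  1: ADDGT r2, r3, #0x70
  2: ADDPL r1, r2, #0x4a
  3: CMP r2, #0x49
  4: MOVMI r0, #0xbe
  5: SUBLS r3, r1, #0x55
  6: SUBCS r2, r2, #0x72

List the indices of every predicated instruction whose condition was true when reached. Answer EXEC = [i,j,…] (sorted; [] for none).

0: ✓ CMP  NZCV=0000
1: ✓ ADDGT  r2←0x28
2: ✓ ADDPL  r1←0x72
3: ✓ CMP  NZCV=1000
4: ✓ MOVMI  r0←0xbe
5: ✓ SUBLS  r3←0x1d
6: · SUBCS

EXEC = [1,2,4,5]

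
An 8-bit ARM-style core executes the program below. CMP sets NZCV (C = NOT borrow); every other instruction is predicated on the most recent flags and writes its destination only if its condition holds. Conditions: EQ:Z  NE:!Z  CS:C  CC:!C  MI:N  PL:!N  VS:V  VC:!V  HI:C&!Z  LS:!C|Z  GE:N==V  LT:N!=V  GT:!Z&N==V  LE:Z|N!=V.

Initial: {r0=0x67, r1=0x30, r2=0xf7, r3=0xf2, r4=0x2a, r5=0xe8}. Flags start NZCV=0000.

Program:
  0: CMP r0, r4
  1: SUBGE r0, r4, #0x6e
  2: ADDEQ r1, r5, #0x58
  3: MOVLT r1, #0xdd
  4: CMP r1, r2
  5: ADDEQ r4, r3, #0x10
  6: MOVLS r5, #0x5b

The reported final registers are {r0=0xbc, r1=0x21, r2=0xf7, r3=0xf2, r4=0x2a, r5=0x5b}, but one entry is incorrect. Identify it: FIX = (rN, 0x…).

FIX = (r1, 0x30)

0: ✓ CMP  NZCV=0010
1: ✓ SUBGE  r0←0xbc
2: · ADDEQ
3: · MOVLT
4: ✓ CMP  NZCV=0000
5: · ADDEQ
6: ✓ MOVLS  r5←0x5b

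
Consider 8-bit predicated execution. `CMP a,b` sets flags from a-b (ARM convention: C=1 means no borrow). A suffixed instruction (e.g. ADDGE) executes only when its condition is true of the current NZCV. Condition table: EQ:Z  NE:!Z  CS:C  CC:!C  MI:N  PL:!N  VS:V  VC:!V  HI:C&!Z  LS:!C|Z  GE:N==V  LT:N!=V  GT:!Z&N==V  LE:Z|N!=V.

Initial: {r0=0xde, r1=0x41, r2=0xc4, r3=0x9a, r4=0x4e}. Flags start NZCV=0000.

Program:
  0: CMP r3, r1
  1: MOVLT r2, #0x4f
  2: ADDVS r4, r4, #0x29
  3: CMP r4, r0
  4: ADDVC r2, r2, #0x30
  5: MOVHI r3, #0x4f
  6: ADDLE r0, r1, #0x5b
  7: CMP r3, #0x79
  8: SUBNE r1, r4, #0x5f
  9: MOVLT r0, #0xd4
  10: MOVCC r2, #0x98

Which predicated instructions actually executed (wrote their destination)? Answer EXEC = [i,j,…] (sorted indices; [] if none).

[0] flags=0011 → (cmp)
[1] flags=0011 LT?T → r2=0x4f
[2] flags=0011 VS?T → r4=0x77
[3] flags=1001 → (cmp)
[4] flags=1001 VC?F → skip
[5] flags=1001 HI?F → skip
[6] flags=1001 LE?F → skip
[7] flags=0011 → (cmp)
[8] flags=0011 NE?T → r1=0x18
[9] flags=0011 LT?T → r0=0xd4
[10] flags=0011 CC?F → skip

EXEC = [1,2,8,9]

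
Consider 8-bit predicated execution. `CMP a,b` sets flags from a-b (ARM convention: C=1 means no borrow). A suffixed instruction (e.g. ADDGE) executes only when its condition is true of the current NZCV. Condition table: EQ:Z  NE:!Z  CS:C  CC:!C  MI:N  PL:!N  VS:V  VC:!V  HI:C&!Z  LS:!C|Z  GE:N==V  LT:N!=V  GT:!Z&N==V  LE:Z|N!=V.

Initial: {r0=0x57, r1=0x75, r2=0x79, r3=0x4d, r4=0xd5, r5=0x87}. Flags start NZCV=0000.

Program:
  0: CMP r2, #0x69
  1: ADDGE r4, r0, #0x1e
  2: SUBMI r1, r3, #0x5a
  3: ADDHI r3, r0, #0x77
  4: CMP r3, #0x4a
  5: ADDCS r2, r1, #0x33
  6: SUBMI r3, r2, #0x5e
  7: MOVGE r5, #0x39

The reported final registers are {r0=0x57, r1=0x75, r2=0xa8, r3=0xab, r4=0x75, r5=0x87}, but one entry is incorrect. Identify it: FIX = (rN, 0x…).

FIX = (r3, 0x4a)

[0] flags=0010 → (cmp)
[1] flags=0010 GE?T → r4=0x75
[2] flags=0010 MI?F → skip
[3] flags=0010 HI?T → r3=0xce
[4] flags=1010 → (cmp)
[5] flags=1010 CS?T → r2=0xa8
[6] flags=1010 MI?T → r3=0x4a
[7] flags=1010 GE?F → skip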